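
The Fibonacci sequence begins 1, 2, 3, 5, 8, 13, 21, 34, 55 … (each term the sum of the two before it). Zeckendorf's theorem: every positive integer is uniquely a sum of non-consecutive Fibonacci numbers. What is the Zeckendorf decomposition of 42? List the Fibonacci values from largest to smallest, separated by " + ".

42: greatest Fibonacci not exceeding it is 34, leaving 8
8: greatest Fibonacci not exceeding it is 8, leaving 0
So 42 = 34 + 8, with no two terms consecutive in the sequence.

34 + 8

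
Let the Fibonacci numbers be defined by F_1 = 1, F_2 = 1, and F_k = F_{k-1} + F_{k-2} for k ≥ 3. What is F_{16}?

Iterating the recurrence up to F_{8} = 21 and F_{7} = 13:
F_{9} = F_{8} + F_{7} = 21 + 13 = 34
F_{10} = F_{9} + F_{8} = 34 + 21 = 55
F_{11} = F_{10} + F_{9} = 55 + 34 = 89
F_{12} = F_{11} + F_{10} = 89 + 55 = 144
F_{13} = F_{12} + F_{11} = 144 + 89 = 233
F_{14} = F_{13} + F_{12} = 233 + 144 = 377
F_{15} = F_{14} + F_{13} = 377 + 233 = 610
F_{16} = F_{15} + F_{14} = 610 + 377 = 987

987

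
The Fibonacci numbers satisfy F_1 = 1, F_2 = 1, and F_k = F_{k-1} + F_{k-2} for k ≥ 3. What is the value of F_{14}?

Iterating the recurrence up to F_{7} = 13 and F_{6} = 8:
F_{8} = F_{7} + F_{6} = 13 + 8 = 21
F_{9} = F_{8} + F_{7} = 21 + 13 = 34
F_{10} = F_{9} + F_{8} = 34 + 21 = 55
F_{11} = F_{10} + F_{9} = 55 + 34 = 89
F_{12} = F_{11} + F_{10} = 89 + 55 = 144
F_{13} = F_{12} + F_{11} = 144 + 89 = 233
F_{14} = F_{13} + F_{12} = 233 + 144 = 377

377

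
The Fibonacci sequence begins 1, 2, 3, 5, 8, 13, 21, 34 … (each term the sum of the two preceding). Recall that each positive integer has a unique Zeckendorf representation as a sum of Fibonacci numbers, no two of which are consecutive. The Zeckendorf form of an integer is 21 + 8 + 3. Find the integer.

21 + 8 + 3 = 32.

32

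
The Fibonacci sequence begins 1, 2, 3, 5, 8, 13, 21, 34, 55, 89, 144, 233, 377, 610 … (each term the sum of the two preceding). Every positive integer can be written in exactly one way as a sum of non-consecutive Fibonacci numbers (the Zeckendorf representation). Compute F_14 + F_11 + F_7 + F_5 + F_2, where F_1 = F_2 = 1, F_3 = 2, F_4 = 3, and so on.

F_14 + F_11 + F_7 + F_5 + F_2 = 377 + 89 + 13 + 5 + 1 = 485.

485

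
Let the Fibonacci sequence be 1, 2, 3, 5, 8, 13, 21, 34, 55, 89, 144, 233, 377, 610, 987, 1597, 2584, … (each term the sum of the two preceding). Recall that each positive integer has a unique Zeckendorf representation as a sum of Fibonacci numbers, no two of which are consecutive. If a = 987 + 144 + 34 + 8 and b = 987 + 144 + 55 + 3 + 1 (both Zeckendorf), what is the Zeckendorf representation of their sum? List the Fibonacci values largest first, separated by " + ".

The two numbers are 1173 and 1190, so their sum is 2363.
2363 − 1597 = 766
766 − 610 = 156
156 − 144 = 12
12 − 8 = 4
4 − 3 = 1
1 − 1 = 0

1597 + 610 + 144 + 8 + 3 + 1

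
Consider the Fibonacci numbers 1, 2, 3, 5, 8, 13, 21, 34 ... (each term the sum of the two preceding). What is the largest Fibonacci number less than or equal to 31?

21 ≤ 31 < 34, so the largest Fibonacci number not exceeding 31 is 21.

21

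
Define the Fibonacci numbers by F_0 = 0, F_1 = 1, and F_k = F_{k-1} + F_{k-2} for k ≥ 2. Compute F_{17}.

1597

Iterating the recurrence up to F_{12} = 144 and F_{11} = 89:
F_{13} = F_{12} + F_{11} = 144 + 89 = 233
F_{14} = F_{13} + F_{12} = 233 + 144 = 377
F_{15} = F_{14} + F_{13} = 377 + 233 = 610
F_{16} = F_{15} + F_{14} = 610 + 377 = 987
F_{17} = F_{16} + F_{15} = 987 + 610 = 1597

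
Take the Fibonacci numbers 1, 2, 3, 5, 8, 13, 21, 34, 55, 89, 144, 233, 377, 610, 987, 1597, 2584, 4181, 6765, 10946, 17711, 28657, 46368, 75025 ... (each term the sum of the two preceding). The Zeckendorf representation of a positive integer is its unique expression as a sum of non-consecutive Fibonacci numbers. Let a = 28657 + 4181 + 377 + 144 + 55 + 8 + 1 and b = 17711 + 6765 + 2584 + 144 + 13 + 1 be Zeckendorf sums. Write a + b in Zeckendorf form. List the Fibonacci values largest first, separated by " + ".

The two numbers are 33423 and 27218, so their sum is 60641.
take 46368 (≤ 60641); 60641 − 46368 = 14273
take 10946 (≤ 14273); 14273 − 10946 = 3327
take 2584 (≤ 3327); 3327 − 2584 = 743
take 610 (≤ 743); 743 − 610 = 133
take 89 (≤ 133); 133 − 89 = 44
take 34 (≤ 44); 44 − 34 = 10
take 8 (≤ 10); 10 − 8 = 2
take 2 (≤ 2); 2 − 2 = 0

46368 + 10946 + 2584 + 610 + 89 + 34 + 8 + 2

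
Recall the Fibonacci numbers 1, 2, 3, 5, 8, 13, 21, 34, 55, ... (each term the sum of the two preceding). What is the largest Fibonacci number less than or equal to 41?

34 ≤ 41 < 55, so the largest Fibonacci number not exceeding 41 is 34.

34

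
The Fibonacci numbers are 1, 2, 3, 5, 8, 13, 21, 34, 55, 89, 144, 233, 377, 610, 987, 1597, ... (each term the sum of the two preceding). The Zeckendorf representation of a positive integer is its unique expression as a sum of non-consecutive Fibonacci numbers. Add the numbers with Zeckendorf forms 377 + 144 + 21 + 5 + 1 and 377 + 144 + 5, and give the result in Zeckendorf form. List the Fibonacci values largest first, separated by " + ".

The two numbers are 548 and 526, so their sum is 1074.
Greedily peel off the largest Fibonacci term at each step:
largest Fibonacci ≤ 1074 is 987; 1074 − 987 = 87
largest Fibonacci ≤ 87 is 55; 87 − 55 = 32
largest Fibonacci ≤ 32 is 21; 32 − 21 = 11
largest Fibonacci ≤ 11 is 8; 11 − 8 = 3
largest Fibonacci ≤ 3 is 3; 3 − 3 = 0

987 + 55 + 21 + 8 + 3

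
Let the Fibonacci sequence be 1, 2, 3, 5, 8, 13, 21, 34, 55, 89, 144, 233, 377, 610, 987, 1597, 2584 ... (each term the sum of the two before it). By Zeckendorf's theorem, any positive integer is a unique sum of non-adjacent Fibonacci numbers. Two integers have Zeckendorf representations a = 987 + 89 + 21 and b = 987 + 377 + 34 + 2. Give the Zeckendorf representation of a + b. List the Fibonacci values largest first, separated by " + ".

1597 + 610 + 233 + 55 + 2

The two numbers are 1097 and 1400, so their sum is 2497.
1597 ≤ 2497 < 2584, so take 1597; remainder 900
610 ≤ 900 < 987, so take 610; remainder 290
233 ≤ 290 < 377, so take 233; remainder 57
55 ≤ 57 < 89, so take 55; remainder 2
2 ≤ 2 < 3, so take 2; remainder 0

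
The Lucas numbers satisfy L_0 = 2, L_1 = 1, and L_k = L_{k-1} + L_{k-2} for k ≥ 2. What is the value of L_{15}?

Iterating the recurrence up to L_{8} = 47 and L_{7} = 29:
L_{9} = L_{8} + L_{7} = 47 + 29 = 76
L_{10} = L_{9} + L_{8} = 76 + 47 = 123
L_{11} = L_{10} + L_{9} = 123 + 76 = 199
L_{12} = L_{11} + L_{10} = 199 + 123 = 322
L_{13} = L_{12} + L_{11} = 322 + 199 = 521
L_{14} = L_{13} + L_{12} = 521 + 322 = 843
L_{15} = L_{14} + L_{13} = 843 + 521 = 1364

1364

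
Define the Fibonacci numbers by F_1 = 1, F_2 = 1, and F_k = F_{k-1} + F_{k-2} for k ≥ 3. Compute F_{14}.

Iterating the recurrence up to F_{8} = 21 and F_{7} = 13:
F_{9} = F_{8} + F_{7} = 21 + 13 = 34
F_{10} = F_{9} + F_{8} = 34 + 21 = 55
F_{11} = F_{10} + F_{9} = 55 + 34 = 89
F_{12} = F_{11} + F_{10} = 89 + 55 = 144
F_{13} = F_{12} + F_{11} = 144 + 89 = 233
F_{14} = F_{13} + F_{12} = 233 + 144 = 377

377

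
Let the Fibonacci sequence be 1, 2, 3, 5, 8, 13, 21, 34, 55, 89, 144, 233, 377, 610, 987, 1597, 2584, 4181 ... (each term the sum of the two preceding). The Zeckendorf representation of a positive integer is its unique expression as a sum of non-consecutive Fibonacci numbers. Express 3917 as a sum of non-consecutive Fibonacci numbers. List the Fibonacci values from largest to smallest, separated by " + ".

2584 + 987 + 233 + 89 + 21 + 3

Greedy algorithm:
take 2584 (≤ 3917); 3917 − 2584 = 1333
take 987 (≤ 1333); 1333 − 987 = 346
take 233 (≤ 346); 346 − 233 = 113
take 89 (≤ 113); 113 − 89 = 24
take 21 (≤ 24); 24 − 21 = 3
take 3 (≤ 3); 3 − 3 = 0
So 3917 = 2584 + 987 + 233 + 89 + 21 + 3, with no two terms consecutive in the sequence.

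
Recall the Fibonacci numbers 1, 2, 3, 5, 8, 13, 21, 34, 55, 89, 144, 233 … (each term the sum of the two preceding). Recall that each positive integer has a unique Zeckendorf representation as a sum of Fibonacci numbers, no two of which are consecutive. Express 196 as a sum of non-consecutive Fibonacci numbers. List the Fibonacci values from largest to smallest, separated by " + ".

subtract 144 from 196: 52 remains
subtract 34 from 52: 18 remains
subtract 13 from 18: 5 remains
subtract 5 from 5: 0 remains
So 196 = 144 + 34 + 13 + 5, with no two terms consecutive in the sequence.

144 + 34 + 13 + 5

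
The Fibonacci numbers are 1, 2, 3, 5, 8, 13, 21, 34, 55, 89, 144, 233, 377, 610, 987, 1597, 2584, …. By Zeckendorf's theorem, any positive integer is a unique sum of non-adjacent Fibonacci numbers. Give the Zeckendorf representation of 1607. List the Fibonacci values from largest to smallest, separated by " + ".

1597 ≤ 1607 < 2584, so take 1597; remainder 10
8 ≤ 10 < 13, so take 8; remainder 2
2 ≤ 2 < 3, so take 2; remainder 0
So 1607 = 1597 + 8 + 2, with no two terms consecutive in the sequence.

1597 + 8 + 2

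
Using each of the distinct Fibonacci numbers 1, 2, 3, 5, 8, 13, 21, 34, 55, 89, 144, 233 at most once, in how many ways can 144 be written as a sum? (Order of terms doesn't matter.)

6

Starting from the Zeckendorf form and repeatedly splitting a term F_k into F_{k−1} + F_{k−2} (when neither is already used) reaches every representation.
144 = 144 = 89+55 = 89+34+21 = … (3 more), for 6 in all.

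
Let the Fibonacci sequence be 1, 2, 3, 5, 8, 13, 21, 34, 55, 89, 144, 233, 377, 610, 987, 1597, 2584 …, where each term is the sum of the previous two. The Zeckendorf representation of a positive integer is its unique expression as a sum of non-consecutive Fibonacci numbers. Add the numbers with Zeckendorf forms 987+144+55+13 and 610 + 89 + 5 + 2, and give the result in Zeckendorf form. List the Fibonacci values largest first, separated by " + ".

1597 + 233 + 55 + 13 + 5 + 2

The two numbers are 1199 and 706, so their sum is 1905.
1905 − 1597 = 308
308 − 233 = 75
75 − 55 = 20
20 − 13 = 7
7 − 5 = 2
2 − 2 = 0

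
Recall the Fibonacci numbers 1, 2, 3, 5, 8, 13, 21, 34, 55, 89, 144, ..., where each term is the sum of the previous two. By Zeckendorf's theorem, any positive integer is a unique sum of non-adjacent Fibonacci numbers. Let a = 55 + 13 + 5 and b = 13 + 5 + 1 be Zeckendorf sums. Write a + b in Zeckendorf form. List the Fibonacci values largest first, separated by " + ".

89 + 3

The two numbers are 73 and 19, so their sum is 92.
Greedy algorithm:
take 89 (≤ 92); 92 − 89 = 3
take 3 (≤ 3); 3 − 3 = 0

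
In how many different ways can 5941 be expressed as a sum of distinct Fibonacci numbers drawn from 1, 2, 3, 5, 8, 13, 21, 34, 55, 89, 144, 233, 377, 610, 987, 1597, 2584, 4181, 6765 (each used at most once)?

Each representation comes from the Zeckendorf form by replacing some F_k with F_{k−1} + F_{k−2} where possible.
5941 = 4181+1597+144+13+5+1 = 4181+1597+144+13+3+2+1 = 4181+1597+89+55+13+5+1 = 4181+987+610+144+13+5+1 = 4181+1597+144+8+5+3+2+1 = … (40 more), for 45 in all.

45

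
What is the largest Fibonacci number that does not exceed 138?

89 ≤ 138 < 144, so the largest Fibonacci number not exceeding 138 is 89.

89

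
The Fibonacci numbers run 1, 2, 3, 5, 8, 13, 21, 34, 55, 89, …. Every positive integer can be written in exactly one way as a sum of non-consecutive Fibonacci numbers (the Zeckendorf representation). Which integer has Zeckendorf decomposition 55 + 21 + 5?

55 + 21 + 5 = 81.

81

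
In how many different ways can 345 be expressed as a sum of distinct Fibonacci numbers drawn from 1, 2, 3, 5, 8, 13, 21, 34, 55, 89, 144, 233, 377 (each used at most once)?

345 = 233+89+21+2 = 233+89+13+8+2 = 233+55+34+21+2 = 233+89+13+5+3+2 = 233+55+34+13+8+2 = … (4 more), for 9 in all.

9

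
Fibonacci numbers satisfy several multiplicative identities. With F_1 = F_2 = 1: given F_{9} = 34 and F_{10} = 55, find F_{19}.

By F_{2k+1} = F_k² + F_{k+1}²: F_{19} = 34² + 55² = 1156 + 3025 = 4181.

4181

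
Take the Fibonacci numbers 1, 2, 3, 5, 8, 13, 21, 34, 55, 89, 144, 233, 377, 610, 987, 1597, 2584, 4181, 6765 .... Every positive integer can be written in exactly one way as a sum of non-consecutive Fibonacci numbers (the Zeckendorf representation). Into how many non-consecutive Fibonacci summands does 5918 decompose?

Greedily peel off the largest Fibonacci term at each step:
5918 − 4181 = 1737
1737 − 1597 = 140
140 − 89 = 51
51 − 34 = 17
17 − 13 = 4
4 − 3 = 1
1 − 1 = 0
5918 = 4181 + 1597 + 89 + 34 + 13 + 3 + 1, which has 7 terms.

7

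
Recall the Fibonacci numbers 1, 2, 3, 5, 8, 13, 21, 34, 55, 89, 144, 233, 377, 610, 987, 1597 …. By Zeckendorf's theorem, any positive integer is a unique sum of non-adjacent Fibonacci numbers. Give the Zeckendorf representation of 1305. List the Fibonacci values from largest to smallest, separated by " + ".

987 + 233 + 55 + 21 + 8 + 1

Repeatedly subtract the largest Fibonacci number that fits:
take 987 (≤ 1305); 1305 − 987 = 318
take 233 (≤ 318); 318 − 233 = 85
take 55 (≤ 85); 85 − 55 = 30
take 21 (≤ 30); 30 − 21 = 9
take 8 (≤ 9); 9 − 8 = 1
take 1 (≤ 1); 1 − 1 = 0
So 1305 = 987 + 233 + 55 + 21 + 8 + 1, with no two terms consecutive in the sequence.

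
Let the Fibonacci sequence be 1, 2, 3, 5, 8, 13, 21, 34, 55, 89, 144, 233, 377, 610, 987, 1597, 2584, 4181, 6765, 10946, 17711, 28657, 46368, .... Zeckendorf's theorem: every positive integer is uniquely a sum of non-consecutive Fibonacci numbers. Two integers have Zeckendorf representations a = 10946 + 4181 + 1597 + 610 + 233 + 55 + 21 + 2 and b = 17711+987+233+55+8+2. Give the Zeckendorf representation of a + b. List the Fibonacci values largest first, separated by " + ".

The two numbers are 17645 and 18996, so their sum is 36641.
Repeatedly subtract the largest Fibonacci number that fits:
take 28657 (≤ 36641); 36641 − 28657 = 7984
take 6765 (≤ 7984); 7984 − 6765 = 1219
take 987 (≤ 1219); 1219 − 987 = 232
take 144 (≤ 232); 232 − 144 = 88
take 55 (≤ 88); 88 − 55 = 33
take 21 (≤ 33); 33 − 21 = 12
take 8 (≤ 12); 12 − 8 = 4
take 3 (≤ 4); 4 − 3 = 1
take 1 (≤ 1); 1 − 1 = 0

28657 + 6765 + 987 + 144 + 55 + 21 + 8 + 3 + 1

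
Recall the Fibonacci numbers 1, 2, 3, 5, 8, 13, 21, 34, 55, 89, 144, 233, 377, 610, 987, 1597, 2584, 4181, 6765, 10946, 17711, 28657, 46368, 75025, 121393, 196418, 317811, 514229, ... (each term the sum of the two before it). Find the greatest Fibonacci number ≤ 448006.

317811 ≤ 448006 < 514229, so the largest Fibonacci number not exceeding 448006 is 317811.

317811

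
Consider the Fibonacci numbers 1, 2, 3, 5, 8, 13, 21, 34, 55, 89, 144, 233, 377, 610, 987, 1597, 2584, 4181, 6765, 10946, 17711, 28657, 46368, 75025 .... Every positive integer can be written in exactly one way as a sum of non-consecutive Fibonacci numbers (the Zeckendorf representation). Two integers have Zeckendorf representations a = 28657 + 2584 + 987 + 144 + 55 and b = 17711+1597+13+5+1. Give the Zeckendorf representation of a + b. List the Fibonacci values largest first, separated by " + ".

46368 + 4181 + 987 + 144 + 55 + 13 + 5 + 1

The two numbers are 32427 and 19327, so their sum is 51754.
51754 − 46368 = 5386
5386 − 4181 = 1205
1205 − 987 = 218
218 − 144 = 74
74 − 55 = 19
19 − 13 = 6
6 − 5 = 1
1 − 1 = 0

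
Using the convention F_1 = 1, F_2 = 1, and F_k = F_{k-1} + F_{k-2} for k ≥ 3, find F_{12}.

144

Iterating the recurrence up to F_{5} = 5 and F_{4} = 3:
F_{6} = F_{5} + F_{4} = 5 + 3 = 8
F_{7} = F_{6} + F_{5} = 8 + 5 = 13
F_{8} = F_{7} + F_{6} = 13 + 8 = 21
F_{9} = F_{8} + F_{7} = 21 + 13 = 34
F_{10} = F_{9} + F_{8} = 34 + 21 = 55
F_{11} = F_{10} + F_{9} = 55 + 34 = 89
F_{12} = F_{11} + F_{10} = 89 + 55 = 144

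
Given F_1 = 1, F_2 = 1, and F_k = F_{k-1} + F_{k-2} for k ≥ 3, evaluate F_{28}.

317811

Iterating the recurrence up to F_{20} = 6765 and F_{19} = 4181:
F_{21} = F_{20} + F_{19} = 6765 + 4181 = 10946
F_{22} = F_{21} + F_{20} = 10946 + 6765 = 17711
F_{23} = F_{22} + F_{21} = 17711 + 10946 = 28657
F_{24} = F_{23} + F_{22} = 28657 + 17711 = 46368
F_{25} = F_{24} + F_{23} = 46368 + 28657 = 75025
F_{26} = F_{25} + F_{24} = 75025 + 46368 = 121393
F_{27} = F_{26} + F_{25} = 121393 + 75025 = 196418
F_{28} = F_{27} + F_{26} = 196418 + 121393 = 317811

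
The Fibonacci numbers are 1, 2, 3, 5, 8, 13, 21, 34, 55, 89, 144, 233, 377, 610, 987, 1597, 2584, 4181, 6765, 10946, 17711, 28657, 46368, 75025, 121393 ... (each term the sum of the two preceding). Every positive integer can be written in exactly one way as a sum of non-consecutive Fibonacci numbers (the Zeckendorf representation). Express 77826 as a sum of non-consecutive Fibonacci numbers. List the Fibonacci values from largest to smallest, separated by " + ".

Greedy algorithm:
77826 − 75025 = 2801
2801 − 2584 = 217
217 − 144 = 73
73 − 55 = 18
18 − 13 = 5
5 − 5 = 0
So 77826 = 75025 + 2584 + 144 + 55 + 13 + 5, with no two terms consecutive in the sequence.

75025 + 2584 + 144 + 55 + 13 + 5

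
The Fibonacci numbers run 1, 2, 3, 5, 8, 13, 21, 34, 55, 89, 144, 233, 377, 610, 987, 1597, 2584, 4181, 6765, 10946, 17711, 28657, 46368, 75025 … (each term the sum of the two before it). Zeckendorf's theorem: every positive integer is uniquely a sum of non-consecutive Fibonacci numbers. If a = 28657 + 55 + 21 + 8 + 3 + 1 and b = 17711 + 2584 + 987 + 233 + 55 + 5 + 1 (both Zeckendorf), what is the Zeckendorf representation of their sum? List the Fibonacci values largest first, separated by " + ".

46368 + 2584 + 987 + 377 + 5

The two numbers are 28745 and 21576, so their sum is 50321.
46368 ≤ 50321 < 75025, so take 46368; remainder 3953
2584 ≤ 3953 < 4181, so take 2584; remainder 1369
987 ≤ 1369 < 1597, so take 987; remainder 382
377 ≤ 382 < 610, so take 377; remainder 5
5 ≤ 5 < 8, so take 5; remainder 0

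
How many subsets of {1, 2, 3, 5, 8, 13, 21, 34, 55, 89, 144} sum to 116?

8

116 = 89+21+5+1 = 89+21+3+2+1 = 89+13+8+5+1 = 55+34+21+5+1 = 89+13+8+3+2+1 = … (3 more), for 8 in all.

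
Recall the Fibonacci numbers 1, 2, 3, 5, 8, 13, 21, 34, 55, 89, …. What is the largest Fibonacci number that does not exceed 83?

55

55 ≤ 83 < 89, so the largest Fibonacci number not exceeding 83 is 55.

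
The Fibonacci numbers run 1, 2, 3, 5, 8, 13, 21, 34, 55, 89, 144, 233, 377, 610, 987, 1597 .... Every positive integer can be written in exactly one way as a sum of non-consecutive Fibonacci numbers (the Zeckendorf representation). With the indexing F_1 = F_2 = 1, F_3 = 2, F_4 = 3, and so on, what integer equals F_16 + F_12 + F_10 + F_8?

F_16 + F_12 + F_10 + F_8 = 987 + 144 + 55 + 21 = 1207.

1207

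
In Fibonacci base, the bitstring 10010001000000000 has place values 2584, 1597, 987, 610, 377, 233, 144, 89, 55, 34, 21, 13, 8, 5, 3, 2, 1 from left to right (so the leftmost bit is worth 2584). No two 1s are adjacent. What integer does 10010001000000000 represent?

Summing the place values of the 1 bits: 2584 + 610 + 89 = 3283.

3283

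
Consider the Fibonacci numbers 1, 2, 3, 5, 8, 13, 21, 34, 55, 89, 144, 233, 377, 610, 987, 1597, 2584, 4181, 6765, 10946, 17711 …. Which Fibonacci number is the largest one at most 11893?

10946 ≤ 11893 < 17711, so the largest Fibonacci number not exceeding 11893 is 10946.

10946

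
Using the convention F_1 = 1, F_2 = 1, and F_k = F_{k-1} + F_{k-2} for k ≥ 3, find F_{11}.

89

Iterating the recurrence up to F_{3} = 2 and F_{2} = 1:
F_{4} = F_{3} + F_{2} = 2 + 1 = 3
F_{5} = F_{4} + F_{3} = 3 + 2 = 5
F_{6} = F_{5} + F_{4} = 5 + 3 = 8
F_{7} = F_{6} + F_{5} = 8 + 5 = 13
F_{8} = F_{7} + F_{6} = 13 + 8 = 21
F_{9} = F_{8} + F_{7} = 21 + 13 = 34
F_{10} = F_{9} + F_{8} = 34 + 21 = 55
F_{11} = F_{10} + F_{9} = 55 + 34 = 89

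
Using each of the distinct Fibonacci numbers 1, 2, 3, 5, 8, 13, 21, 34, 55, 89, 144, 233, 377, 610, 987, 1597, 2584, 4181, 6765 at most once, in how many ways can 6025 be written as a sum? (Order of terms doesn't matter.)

Each representation comes from the Zeckendorf form by replacing some F_k with F_{k−1} + F_{k−2} where possible.
6025 = 4181+1597+233+13+1 = 4181+1597+233+8+5+1 = 4181+1597+144+89+13+1 = … (46 more), for 49 in all.

49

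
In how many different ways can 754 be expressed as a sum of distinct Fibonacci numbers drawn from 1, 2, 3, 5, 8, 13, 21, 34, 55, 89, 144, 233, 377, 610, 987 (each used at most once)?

12

Each representation comes from the Zeckendorf form by replacing some F_k with F_{k−1} + F_{k−2} where possible.
754 = 610+144 = 610+89+55 = 377+233+144 = 610+89+34+21 = … (8 more), for 12 in all.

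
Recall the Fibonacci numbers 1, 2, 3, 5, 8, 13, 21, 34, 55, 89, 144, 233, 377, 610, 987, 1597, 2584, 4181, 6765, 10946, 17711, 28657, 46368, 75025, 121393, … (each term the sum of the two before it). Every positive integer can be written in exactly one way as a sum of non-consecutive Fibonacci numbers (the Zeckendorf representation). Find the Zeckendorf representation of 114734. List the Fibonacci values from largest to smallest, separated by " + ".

Greedy algorithm:
subtract 75025 from 114734: 39709 remains
subtract 28657 from 39709: 11052 remains
subtract 10946 from 11052: 106 remains
subtract 89 from 106: 17 remains
subtract 13 from 17: 4 remains
subtract 3 from 4: 1 remains
subtract 1 from 1: 0 remains
So 114734 = 75025 + 28657 + 10946 + 89 + 13 + 3 + 1, with no two terms consecutive in the sequence.

75025 + 28657 + 10946 + 89 + 13 + 3 + 1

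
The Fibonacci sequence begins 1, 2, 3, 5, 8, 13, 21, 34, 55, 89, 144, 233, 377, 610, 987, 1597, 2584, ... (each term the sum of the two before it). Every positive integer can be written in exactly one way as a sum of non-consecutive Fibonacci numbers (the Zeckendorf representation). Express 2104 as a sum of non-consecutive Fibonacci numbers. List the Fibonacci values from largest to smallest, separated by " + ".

1597 + 377 + 89 + 34 + 5 + 2

Greedily peel off the largest Fibonacci term at each step:
2104: greatest Fibonacci not exceeding it is 1597, leaving 507
507: greatest Fibonacci not exceeding it is 377, leaving 130
130: greatest Fibonacci not exceeding it is 89, leaving 41
41: greatest Fibonacci not exceeding it is 34, leaving 7
7: greatest Fibonacci not exceeding it is 5, leaving 2
2: greatest Fibonacci not exceeding it is 2, leaving 0
So 2104 = 1597 + 377 + 89 + 34 + 5 + 2, with no two terms consecutive in the sequence.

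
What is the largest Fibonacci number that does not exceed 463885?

317811

317811 ≤ 463885 < 514229, so the largest Fibonacci number not exceeding 463885 is 317811.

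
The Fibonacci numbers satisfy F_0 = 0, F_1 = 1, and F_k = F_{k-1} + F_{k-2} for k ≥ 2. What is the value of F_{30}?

Iterating the recurrence up to F_{25} = 75025 and F_{24} = 46368:
F_{26} = F_{25} + F_{24} = 75025 + 46368 = 121393
F_{27} = F_{26} + F_{25} = 121393 + 75025 = 196418
F_{28} = F_{27} + F_{26} = 196418 + 121393 = 317811
F_{29} = F_{28} + F_{27} = 317811 + 196418 = 514229
F_{30} = F_{29} + F_{28} = 514229 + 317811 = 832040

832040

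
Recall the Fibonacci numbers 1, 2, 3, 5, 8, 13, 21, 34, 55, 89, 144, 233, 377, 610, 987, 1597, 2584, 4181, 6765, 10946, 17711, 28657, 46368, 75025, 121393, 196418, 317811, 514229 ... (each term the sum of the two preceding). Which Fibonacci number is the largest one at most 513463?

317811 ≤ 513463 < 514229, so the largest Fibonacci number not exceeding 513463 is 317811.

317811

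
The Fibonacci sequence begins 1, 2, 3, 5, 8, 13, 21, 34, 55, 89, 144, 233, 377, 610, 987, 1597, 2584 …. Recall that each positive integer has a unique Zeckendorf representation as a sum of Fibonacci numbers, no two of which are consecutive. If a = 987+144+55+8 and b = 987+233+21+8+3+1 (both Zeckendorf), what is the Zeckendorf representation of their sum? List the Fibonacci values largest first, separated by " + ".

1597 + 610 + 233 + 5 + 2

The two numbers are 1194 and 1253, so their sum is 2447.
Greedy algorithm:
subtract 1597 from 2447: 850 remains
subtract 610 from 850: 240 remains
subtract 233 from 240: 7 remains
subtract 5 from 7: 2 remains
subtract 2 from 2: 0 remains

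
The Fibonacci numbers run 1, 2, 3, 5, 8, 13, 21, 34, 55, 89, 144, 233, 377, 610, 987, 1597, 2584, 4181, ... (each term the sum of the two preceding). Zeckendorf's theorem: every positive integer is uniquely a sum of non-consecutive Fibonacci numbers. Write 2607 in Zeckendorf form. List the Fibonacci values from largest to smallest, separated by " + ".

2584 + 21 + 2

2607 − 2584 = 23
23 − 21 = 2
2 − 2 = 0
So 2607 = 2584 + 21 + 2, with no two terms consecutive in the sequence.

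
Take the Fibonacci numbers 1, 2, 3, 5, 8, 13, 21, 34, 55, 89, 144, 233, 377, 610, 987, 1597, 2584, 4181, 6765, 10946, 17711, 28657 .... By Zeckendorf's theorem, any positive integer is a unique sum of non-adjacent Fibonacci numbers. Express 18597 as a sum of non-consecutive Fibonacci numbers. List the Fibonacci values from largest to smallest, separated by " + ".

largest Fibonacci ≤ 18597 is 17711; 18597 − 17711 = 886
largest Fibonacci ≤ 886 is 610; 886 − 610 = 276
largest Fibonacci ≤ 276 is 233; 276 − 233 = 43
largest Fibonacci ≤ 43 is 34; 43 − 34 = 9
largest Fibonacci ≤ 9 is 8; 9 − 8 = 1
largest Fibonacci ≤ 1 is 1; 1 − 1 = 0
So 18597 = 17711 + 610 + 233 + 34 + 8 + 1, with no two terms consecutive in the sequence.

17711 + 610 + 233 + 34 + 8 + 1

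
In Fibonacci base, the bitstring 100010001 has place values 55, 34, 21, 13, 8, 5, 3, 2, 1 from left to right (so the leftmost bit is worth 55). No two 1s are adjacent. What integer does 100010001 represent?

64

Summing the place values of the 1 bits: 55 + 8 + 1 = 64.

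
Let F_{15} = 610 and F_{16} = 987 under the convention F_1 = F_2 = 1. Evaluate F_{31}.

By F_{2k+1} = F_k² + F_{k+1}²: F_{31} = 610² + 987² = 372100 + 974169 = 1346269.

1346269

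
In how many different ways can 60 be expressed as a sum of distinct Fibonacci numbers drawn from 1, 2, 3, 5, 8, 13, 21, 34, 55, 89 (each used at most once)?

6

Starting from the Zeckendorf form and repeatedly splitting a term F_k into F_{k−1} + F_{k−2} (when neither is already used) reaches every representation.
60 = 55+5 = 55+3+2 = 34+21+5 = 34+21+3+2 = … (2 more), for 6 in all.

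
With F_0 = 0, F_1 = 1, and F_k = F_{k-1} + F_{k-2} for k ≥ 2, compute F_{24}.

46368

Iterating the recurrence up to F_{16} = 987 and F_{15} = 610:
F_{17} = F_{16} + F_{15} = 987 + 610 = 1597
F_{18} = F_{17} + F_{16} = 1597 + 987 = 2584
F_{19} = F_{18} + F_{17} = 2584 + 1597 = 4181
F_{20} = F_{19} + F_{18} = 4181 + 2584 = 6765
F_{21} = F_{20} + F_{19} = 6765 + 4181 = 10946
F_{22} = F_{21} + F_{20} = 10946 + 6765 = 17711
F_{23} = F_{22} + F_{21} = 17711 + 10946 = 28657
F_{24} = F_{23} + F_{22} = 28657 + 17711 = 46368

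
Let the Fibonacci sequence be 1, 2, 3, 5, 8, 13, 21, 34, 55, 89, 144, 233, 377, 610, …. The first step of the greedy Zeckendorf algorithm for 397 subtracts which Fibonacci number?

377

377 ≤ 397 < 610, so the largest Fibonacci number not exceeding 397 is 377.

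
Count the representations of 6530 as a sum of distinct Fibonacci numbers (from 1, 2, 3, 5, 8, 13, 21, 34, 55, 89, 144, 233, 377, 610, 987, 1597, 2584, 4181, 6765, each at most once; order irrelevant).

23

Each representation comes from the Zeckendorf form by replacing some F_k with F_{k−1} + F_{k−2} where possible.
6530 = 4181+1597+610+89+34+13+5+1 = 4181+1597+610+89+34+13+3+2+1 = 4181+1597+377+233+89+34+13+5+1 = 4181+1597+610+89+34+8+5+3+2+1 = 4181+1597+377+233+89+34+13+3+2+1 = … (18 more), for 23 in all.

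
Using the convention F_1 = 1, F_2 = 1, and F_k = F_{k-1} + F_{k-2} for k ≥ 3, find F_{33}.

Iterating the recurrence up to F_{25} = 75025 and F_{24} = 46368:
F_{26} = F_{25} + F_{24} = 75025 + 46368 = 121393
F_{27} = F_{26} + F_{25} = 121393 + 75025 = 196418
F_{28} = F_{27} + F_{26} = 196418 + 121393 = 317811
F_{29} = F_{28} + F_{27} = 317811 + 196418 = 514229
F_{30} = F_{29} + F_{28} = 514229 + 317811 = 832040
F_{31} = F_{30} + F_{29} = 832040 + 514229 = 1346269
F_{32} = F_{31} + F_{30} = 1346269 + 832040 = 2178309
F_{33} = F_{32} + F_{31} = 2178309 + 1346269 = 3524578

3524578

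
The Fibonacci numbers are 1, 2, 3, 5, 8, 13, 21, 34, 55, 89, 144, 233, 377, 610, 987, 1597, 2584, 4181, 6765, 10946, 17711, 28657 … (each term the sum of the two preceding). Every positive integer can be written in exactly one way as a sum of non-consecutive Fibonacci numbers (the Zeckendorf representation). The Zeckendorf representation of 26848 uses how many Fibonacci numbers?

6

Greedy algorithm:
17711 ≤ 26848 < 28657, so take 17711; remainder 9137
6765 ≤ 9137 < 10946, so take 6765; remainder 2372
1597 ≤ 2372 < 2584, so take 1597; remainder 775
610 ≤ 775 < 987, so take 610; remainder 165
144 ≤ 165 < 233, so take 144; remainder 21
21 ≤ 21 < 34, so take 21; remainder 0
26848 = 17711 + 6765 + 1597 + 610 + 144 + 21, which has 6 terms.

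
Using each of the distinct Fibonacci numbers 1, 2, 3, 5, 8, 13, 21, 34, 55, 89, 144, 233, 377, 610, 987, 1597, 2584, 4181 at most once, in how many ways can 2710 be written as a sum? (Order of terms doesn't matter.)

40

Each representation comes from the Zeckendorf form by replacing some F_k with F_{k−1} + F_{k−2} where possible.
2710 = 2584+89+34+3 = 2584+89+34+2+1 = 2584+89+21+13+3 = … (37 more), for 40 in all.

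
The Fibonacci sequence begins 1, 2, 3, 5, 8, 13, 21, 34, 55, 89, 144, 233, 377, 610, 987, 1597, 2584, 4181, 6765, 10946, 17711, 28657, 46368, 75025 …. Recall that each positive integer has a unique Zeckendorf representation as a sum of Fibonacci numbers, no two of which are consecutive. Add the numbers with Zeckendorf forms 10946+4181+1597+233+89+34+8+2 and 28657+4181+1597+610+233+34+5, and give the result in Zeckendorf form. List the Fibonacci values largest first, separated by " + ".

The two numbers are 17090 and 35317, so their sum is 52407.
52407: greatest Fibonacci not exceeding it is 46368, leaving 6039
6039: greatest Fibonacci not exceeding it is 4181, leaving 1858
1858: greatest Fibonacci not exceeding it is 1597, leaving 261
261: greatest Fibonacci not exceeding it is 233, leaving 28
28: greatest Fibonacci not exceeding it is 21, leaving 7
7: greatest Fibonacci not exceeding it is 5, leaving 2
2: greatest Fibonacci not exceeding it is 2, leaving 0

46368 + 4181 + 1597 + 233 + 21 + 5 + 2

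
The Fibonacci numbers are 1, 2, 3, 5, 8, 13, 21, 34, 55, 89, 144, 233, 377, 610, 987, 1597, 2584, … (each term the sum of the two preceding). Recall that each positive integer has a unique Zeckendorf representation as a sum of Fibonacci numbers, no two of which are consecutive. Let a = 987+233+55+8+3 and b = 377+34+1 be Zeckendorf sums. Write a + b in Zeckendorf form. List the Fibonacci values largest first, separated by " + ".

The two numbers are 1286 and 412, so their sum is 1698.
1698 − 1597 = 101
101 − 89 = 12
12 − 8 = 4
4 − 3 = 1
1 − 1 = 0

1597 + 89 + 8 + 3 + 1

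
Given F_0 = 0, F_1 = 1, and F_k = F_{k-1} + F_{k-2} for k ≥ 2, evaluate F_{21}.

Iterating the recurrence up to F_{15} = 610 and F_{14} = 377:
F_{16} = F_{15} + F_{14} = 610 + 377 = 987
F_{17} = F_{16} + F_{15} = 987 + 610 = 1597
F_{18} = F_{17} + F_{16} = 1597 + 987 = 2584
F_{19} = F_{18} + F_{17} = 2584 + 1597 = 4181
F_{20} = F_{19} + F_{18} = 4181 + 2584 = 6765
F_{21} = F_{20} + F_{19} = 6765 + 4181 = 10946

10946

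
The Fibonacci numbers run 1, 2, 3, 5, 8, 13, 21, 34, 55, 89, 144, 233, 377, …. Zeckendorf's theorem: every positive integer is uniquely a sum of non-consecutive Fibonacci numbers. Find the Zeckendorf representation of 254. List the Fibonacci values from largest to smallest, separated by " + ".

233 + 21

Greedy algorithm:
233 ≤ 254 < 377, so take 233; remainder 21
21 ≤ 21 < 34, so take 21; remainder 0
So 254 = 233 + 21, with no two terms consecutive in the sequence.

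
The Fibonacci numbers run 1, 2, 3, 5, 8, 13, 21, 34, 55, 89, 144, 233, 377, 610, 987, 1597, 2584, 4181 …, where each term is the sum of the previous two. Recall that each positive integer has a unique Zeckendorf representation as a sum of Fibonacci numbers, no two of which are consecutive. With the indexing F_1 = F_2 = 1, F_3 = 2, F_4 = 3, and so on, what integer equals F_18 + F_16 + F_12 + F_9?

F_18 + F_16 + F_12 + F_9 = 2584 + 987 + 144 + 34 = 3749.

3749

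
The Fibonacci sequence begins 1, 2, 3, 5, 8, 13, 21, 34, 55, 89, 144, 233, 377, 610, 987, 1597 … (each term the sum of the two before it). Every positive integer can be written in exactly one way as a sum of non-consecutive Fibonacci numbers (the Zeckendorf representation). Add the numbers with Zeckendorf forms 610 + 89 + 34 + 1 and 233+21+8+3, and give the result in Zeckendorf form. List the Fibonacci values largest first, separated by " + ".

The two numbers are 734 and 265, so their sum is 999.
Repeatedly subtract the largest Fibonacci number that fits:
987 ≤ 999 < 1597, so take 987; remainder 12
8 ≤ 12 < 13, so take 8; remainder 4
3 ≤ 4 < 5, so take 3; remainder 1
1 ≤ 1 < 2, so take 1; remainder 0

987 + 8 + 3 + 1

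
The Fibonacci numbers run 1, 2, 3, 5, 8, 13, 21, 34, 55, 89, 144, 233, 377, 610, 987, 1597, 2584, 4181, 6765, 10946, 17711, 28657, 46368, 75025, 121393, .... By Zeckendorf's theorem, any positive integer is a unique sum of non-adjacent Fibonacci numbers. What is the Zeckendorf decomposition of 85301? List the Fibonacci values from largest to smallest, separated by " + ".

75025 + 6765 + 2584 + 610 + 233 + 55 + 21 + 8

Greedy algorithm:
largest Fibonacci ≤ 85301 is 75025; 85301 − 75025 = 10276
largest Fibonacci ≤ 10276 is 6765; 10276 − 6765 = 3511
largest Fibonacci ≤ 3511 is 2584; 3511 − 2584 = 927
largest Fibonacci ≤ 927 is 610; 927 − 610 = 317
largest Fibonacci ≤ 317 is 233; 317 − 233 = 84
largest Fibonacci ≤ 84 is 55; 84 − 55 = 29
largest Fibonacci ≤ 29 is 21; 29 − 21 = 8
largest Fibonacci ≤ 8 is 8; 8 − 8 = 0
So 85301 = 75025 + 6765 + 2584 + 610 + 233 + 55 + 21 + 8, with no two terms consecutive in the sequence.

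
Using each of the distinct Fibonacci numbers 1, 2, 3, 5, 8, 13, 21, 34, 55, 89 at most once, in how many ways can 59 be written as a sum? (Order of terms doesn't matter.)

3

Starting from the Zeckendorf form and repeatedly splitting a term F_k into F_{k−1} + F_{k−2} (when neither is already used) reaches every representation.
59 = 55+3+1 = 34+21+3+1 = 34+13+8+3+1 — 3 representations.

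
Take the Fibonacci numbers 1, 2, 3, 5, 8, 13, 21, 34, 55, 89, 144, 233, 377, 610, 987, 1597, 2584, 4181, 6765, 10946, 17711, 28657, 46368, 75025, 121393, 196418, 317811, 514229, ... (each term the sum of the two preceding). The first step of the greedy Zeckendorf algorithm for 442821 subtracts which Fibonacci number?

317811 ≤ 442821 < 514229, so the largest Fibonacci number not exceeding 442821 is 317811.

317811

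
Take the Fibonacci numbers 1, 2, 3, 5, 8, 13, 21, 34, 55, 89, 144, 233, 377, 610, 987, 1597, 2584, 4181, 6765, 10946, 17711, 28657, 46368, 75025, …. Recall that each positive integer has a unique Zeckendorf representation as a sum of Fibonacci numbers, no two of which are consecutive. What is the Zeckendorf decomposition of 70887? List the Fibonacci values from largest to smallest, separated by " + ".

46368 + 17711 + 6765 + 34 + 8 + 1

70887 − 46368 = 24519
24519 − 17711 = 6808
6808 − 6765 = 43
43 − 34 = 9
9 − 8 = 1
1 − 1 = 0
So 70887 = 46368 + 17711 + 6765 + 34 + 8 + 1, with no two terms consecutive in the sequence.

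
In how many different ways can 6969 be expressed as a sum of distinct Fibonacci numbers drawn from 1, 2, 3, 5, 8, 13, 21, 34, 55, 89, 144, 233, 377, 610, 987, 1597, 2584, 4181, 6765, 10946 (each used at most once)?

Starting from the Zeckendorf form and repeatedly splitting a term F_k into F_{k−1} + F_{k−2} (when neither is already used) reaches every representation.
6969 = 6765+144+55+5 = 6765+144+55+3+2 = 6765+144+34+21+5 = 4181+2584+144+55+5 = 6765+144+34+21+3+2 = … (39 more), for 44 in all.

44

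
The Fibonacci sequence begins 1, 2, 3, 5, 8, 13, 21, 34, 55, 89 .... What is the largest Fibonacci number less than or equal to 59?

55

55 ≤ 59 < 89, so the largest Fibonacci number not exceeding 59 is 55.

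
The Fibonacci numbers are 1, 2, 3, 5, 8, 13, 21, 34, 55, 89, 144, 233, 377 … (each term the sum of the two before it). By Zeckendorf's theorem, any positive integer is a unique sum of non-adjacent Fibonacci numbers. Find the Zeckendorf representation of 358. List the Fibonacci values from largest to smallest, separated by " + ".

233 + 89 + 34 + 2

Repeatedly subtract the largest Fibonacci number that fits:
largest Fibonacci ≤ 358 is 233; 358 − 233 = 125
largest Fibonacci ≤ 125 is 89; 125 − 89 = 36
largest Fibonacci ≤ 36 is 34; 36 − 34 = 2
largest Fibonacci ≤ 2 is 2; 2 − 2 = 0
So 358 = 233 + 89 + 34 + 2, with no two terms consecutive in the sequence.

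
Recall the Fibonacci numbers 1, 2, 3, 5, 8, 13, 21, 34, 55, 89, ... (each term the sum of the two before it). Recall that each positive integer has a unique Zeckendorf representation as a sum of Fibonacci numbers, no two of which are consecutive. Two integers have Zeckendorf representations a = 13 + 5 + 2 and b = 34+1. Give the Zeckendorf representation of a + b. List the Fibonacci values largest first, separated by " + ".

The two numbers are 20 and 35, so their sum is 55.
subtract 55 from 55: 0 remains

55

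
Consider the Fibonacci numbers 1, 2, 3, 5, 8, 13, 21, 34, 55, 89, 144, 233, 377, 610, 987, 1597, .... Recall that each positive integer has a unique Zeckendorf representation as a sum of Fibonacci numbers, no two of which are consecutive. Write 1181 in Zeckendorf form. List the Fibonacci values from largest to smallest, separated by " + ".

987 + 144 + 34 + 13 + 3

1181 − 987 = 194
194 − 144 = 50
50 − 34 = 16
16 − 13 = 3
3 − 3 = 0
So 1181 = 987 + 144 + 34 + 13 + 3, with no two terms consecutive in the sequence.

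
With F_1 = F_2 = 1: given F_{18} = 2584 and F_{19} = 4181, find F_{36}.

By the doubling identity F_{2k} = F_k(2F_{k+1} − F_k): F_{36} = 2584·(2·4181 − 2584) = 2584·5778 = 14930352.

14930352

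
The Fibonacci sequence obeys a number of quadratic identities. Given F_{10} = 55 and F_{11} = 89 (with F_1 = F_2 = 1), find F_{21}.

10946

By F_{2k+1} = F_k² + F_{k+1}²: F_{21} = 55² + 89² = 3025 + 7921 = 10946.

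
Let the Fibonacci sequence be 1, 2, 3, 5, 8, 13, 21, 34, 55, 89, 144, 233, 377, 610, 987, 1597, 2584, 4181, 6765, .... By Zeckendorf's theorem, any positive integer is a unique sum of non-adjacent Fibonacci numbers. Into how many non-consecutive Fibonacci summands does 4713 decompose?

Greedy algorithm:
4713 − 4181 = 532
532 − 377 = 155
155 − 144 = 11
11 − 8 = 3
3 − 3 = 0
4713 = 4181 + 377 + 144 + 8 + 3, which has 5 terms.

5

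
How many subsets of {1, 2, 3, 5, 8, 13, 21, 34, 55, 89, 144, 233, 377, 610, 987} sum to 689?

24

689 = 610+55+21+3 = 610+55+21+2+1 = 610+55+13+8+3 = 377+233+55+21+3 = 610+55+13+8+2+1 = … (19 more), for 24 in all.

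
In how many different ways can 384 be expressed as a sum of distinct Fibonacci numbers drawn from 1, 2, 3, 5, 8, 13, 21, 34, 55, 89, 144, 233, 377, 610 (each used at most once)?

Starting from the Zeckendorf form and repeatedly splitting a term F_k into F_{k−1} + F_{k−2} (when neither is already used) reaches every representation.
384 = 377+5+2 = 233+144+5+2 = 233+89+55+5+2 = 233+89+34+21+5+2 = 233+89+34+13+8+5+2 — 5 representations.

5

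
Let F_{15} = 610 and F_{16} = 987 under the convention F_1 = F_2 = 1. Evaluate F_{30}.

832040

By the doubling identity F_{2k} = F_k(2F_{k+1} − F_k): F_{30} = 610·(2·987 − 610) = 610·1364 = 832040.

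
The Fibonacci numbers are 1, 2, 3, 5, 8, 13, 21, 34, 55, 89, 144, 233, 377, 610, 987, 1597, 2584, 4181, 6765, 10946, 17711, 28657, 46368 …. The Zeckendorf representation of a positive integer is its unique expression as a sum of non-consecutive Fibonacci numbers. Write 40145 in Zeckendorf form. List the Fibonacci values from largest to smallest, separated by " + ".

28657 + 10946 + 377 + 144 + 21

Repeatedly subtract the largest Fibonacci number that fits:
40145: greatest Fibonacci not exceeding it is 28657, leaving 11488
11488: greatest Fibonacci not exceeding it is 10946, leaving 542
542: greatest Fibonacci not exceeding it is 377, leaving 165
165: greatest Fibonacci not exceeding it is 144, leaving 21
21: greatest Fibonacci not exceeding it is 21, leaving 0
So 40145 = 28657 + 10946 + 377 + 144 + 21, with no two terms consecutive in the sequence.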